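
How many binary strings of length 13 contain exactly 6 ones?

1716

Choose the 6 positions: C(13,6) = 1716.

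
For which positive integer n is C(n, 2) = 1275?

51

n(n−1)/2 = 1275 ⇒ n(n−1) = 2550. Since 51·50 = 2550, n = 51.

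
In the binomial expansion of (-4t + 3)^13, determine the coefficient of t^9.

The general term is C(13,j)·(-4t)^j·(3)^(13-j); the t^9 term has j = 9.
C(13,9) = 715.
Coefficient = C(13,9) · (-4)^9 · 3^4 = 715 · (-262144) · 81 = -15182069760.

-15182069760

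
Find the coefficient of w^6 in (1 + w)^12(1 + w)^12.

134596

(1 + w)^12(1 + w)^12 = (1 + w)^24, so the coefficient of w^6 is C(24,6)·1^6 = 134596·1 = 134596.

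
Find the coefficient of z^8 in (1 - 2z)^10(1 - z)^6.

522900

Coefficient of z^8 = Σ_{j} C(10,j)·(-2)^j·C(6,8-j)·(-1)^(8-j) for j from 2 to 8.
= 180 + 5760 + 50400 + 161280 + 201600 + 92160 + 11520 = 522900.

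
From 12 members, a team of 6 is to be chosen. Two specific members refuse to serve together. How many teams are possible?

All 6-subsets: C(12,6) = 924. Those containing both fixed elements: C(10,4) = 210.
924 − 210 = 714.

714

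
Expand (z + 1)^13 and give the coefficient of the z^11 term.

The general term is C(13,j)·(z)^j·(1)^(13-j); the z^11 term has j = 11.
C(13,11) = 78.
Coefficient = C(13,11) = 78.

78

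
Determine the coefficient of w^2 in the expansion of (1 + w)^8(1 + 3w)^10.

673

Coefficient of w^2 = Σ_{j} C(8,j)·1^j·C(10,2-j)·3^(2-j) for j from 0 to 2.
= 405 + 240 + 28 = 673.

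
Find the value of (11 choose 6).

462

C(11,6) = C(11,5) by symmetry.
C(11,5) = (11·10·9·8·7) / 5! = 55440 / 120 = 462.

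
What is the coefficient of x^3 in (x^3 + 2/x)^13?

General term: C(13,j)·(x^3)^j·(2/x)^(13-j), with x-exponent 3j − 1(13−j) = 4j − 13.
Set 4j − 13 = 3: j = 4.
C(13,4) = 715; 1^4 = 1; 2^9 = 512.
Coefficient = 715 · 1 · 512 = 366080.

366080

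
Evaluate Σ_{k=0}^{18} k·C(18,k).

2359296

Since k·C(18,k) = 18·C(17,k−1), the sum is 18·2^17 = 18·131072 = 2359296.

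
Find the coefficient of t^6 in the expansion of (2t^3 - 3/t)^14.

-1260971712

General term: C(14,j)·(2t^3)^j·(-3/t)^(14-j), with t-exponent 3j − 1(14−j) = 4j − 14.
Set 4j − 14 = 6: j = 5.
C(14,5) = 2002; 2^5 = 32; (-3)^9 = -19683.
Coefficient = 2002 · 32 · (-19683) = -1260971712.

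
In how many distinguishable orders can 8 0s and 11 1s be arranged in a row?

75582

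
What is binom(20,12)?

C(20,12) = C(20,8) by symmetry.
C(20,8) = (20·19·18·17·16·15·14·13) / 8! = 5079110400 / 40320 = 125970.

125970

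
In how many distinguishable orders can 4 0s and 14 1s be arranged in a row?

3060

Choose positions for the 0s: C(18,4) = 3060.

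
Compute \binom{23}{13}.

C(23,13) = C(23,10) by symmetry.
C(23,10) = (23·22·21·20·19·18·17·16·15·14) / 10! = 4151586700800 / 3628800 = 1144066.

1144066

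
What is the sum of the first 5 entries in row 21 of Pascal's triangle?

7547

1 + 21 + 210 + 1330 + 5985 = 7547.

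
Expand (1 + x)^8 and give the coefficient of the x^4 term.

70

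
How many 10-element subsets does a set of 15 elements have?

C(15,10) = C(15,5) by symmetry.
C(15,5) = (15·14·13·12·11) / 5! = 360360 / 120 = 3003.

3003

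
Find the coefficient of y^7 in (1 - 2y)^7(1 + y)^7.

Coefficient of y^7 = Σ_{j} C(7,j)·(-2)^j·C(7,7-j)·1^(7-j) for j from 0 to 7.
= 1 + (-98) + 1764 + (-9800) + 19600 + (-14112) + 3136 + (-128) = 363.

363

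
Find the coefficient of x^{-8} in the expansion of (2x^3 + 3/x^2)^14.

General term: C(14,j)·(2x^3)^j·(3/x^2)^(14-j), with x-exponent 3j − 2(14−j) = 5j − 28.
Set 5j − 28 = -8: j = 4.
C(14,4) = 1001; 2^4 = 16; 3^10 = 59049.
Coefficient = 1001 · 16 · 59049 = 945728784.

945728784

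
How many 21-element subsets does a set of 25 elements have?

12650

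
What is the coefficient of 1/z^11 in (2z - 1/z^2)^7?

14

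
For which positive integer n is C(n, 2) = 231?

n(n−1)/2 = 231 ⇒ n(n−1) = 462. Since 22·21 = 462, n = 22.

22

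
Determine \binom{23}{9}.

C(23,9) = (23·22·21·20·19·18·17·16·15) / 9! = 296541907200 / 362880 = 817190.

817190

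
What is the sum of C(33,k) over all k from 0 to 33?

Setting x = 1 in (1+x)^33 gives Σ C(33,k) = 2^33 = 8589934592.

8589934592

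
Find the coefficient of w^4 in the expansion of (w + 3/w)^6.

18

General term: C(6,j)·(w)^j·(3/w)^(6-j), with w-exponent 1j − 1(6−j) = 2j − 6.
Set 2j − 6 = 4: j = 5.
C(6,5) = 6; 1^5 = 1; 3^1 = 3.
Coefficient = 6 · 1 · 3 = 18.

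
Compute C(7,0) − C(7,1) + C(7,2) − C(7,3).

The partial alternating sum Σ_{k=0}^{3} (−1)^k C(7,k) = (−1)^3 C(6,3) = -20.

-20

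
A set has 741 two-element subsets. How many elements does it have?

39

n(n−1)/2 = 741 ⇒ n(n−1) = 1482. Since 39·38 = 1482, n = 39.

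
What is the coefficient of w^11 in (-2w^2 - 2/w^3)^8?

2048

General term: C(8,j)·(-2w^2)^j·(-2/w^3)^(8-j), with w-exponent 2j − 3(8−j) = 5j − 24.
Set 5j − 24 = 11: j = 7.
C(8,7) = 8; (-2)^7 = -128; (-2)^1 = -2.
Coefficient = 8 · (-128) · (-2) = 2048.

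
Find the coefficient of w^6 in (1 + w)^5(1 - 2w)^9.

Coefficient of w^6 = Σ_{j} C(5,j)·1^j·C(9,6-j)·(-2)^(6-j) for j from 0 to 5.
= 5376 + (-20160) + 20160 + (-6720) + 720 + (-18) = -642.

-642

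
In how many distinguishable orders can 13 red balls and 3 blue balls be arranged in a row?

560

Choose positions for the red balls: C(16,13) = 560.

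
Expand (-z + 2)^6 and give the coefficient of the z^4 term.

60

The general term is C(6,j)·(-z)^j·(2)^(6-j); the z^4 term has j = 4.
C(6,4) = 15.
Coefficient = C(6,4) · 2^2 = 15 · 4 = 60.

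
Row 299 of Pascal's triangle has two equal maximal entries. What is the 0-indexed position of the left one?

For odd n = 299, C(299,k) peaks at k = (n−1)/2 and (n+1)/2; the lesser is 149.

149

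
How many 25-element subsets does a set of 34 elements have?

52451256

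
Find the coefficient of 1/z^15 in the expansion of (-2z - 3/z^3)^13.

-240185088

General term: C(13,j)·(-2z)^j·(-3/z^3)^(13-j), with z-exponent 1j − 3(13−j) = 4j − 39.
Set 4j − 39 = -15: j = 6.
C(13,6) = 1716; (-2)^6 = 64; (-3)^7 = -2187.
Coefficient = 1716 · 64 · (-2187) = -240185088.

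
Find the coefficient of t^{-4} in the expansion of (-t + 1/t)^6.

General term: C(6,j)·(-t)^j·(1/t)^(6-j), with t-exponent 1j − 1(6−j) = 2j − 6.
Set 2j − 6 = -4: j = 1.
C(6,1) = 6; (-1)^1 = -1; 1^5 = 1.
Coefficient = 6 · (-1) · 1 = -6.

-6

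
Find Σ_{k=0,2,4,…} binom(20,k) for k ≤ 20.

Even-k terms of row 20 sum to 2^19 = 524288.

524288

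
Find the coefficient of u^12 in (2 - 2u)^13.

106496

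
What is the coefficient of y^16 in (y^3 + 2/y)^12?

25344

General term: C(12,j)·(y^3)^j·(2/y)^(12-j), with y-exponent 3j − 1(12−j) = 4j − 12.
Set 4j − 12 = 16: j = 7.
C(12,7) = 792; 1^7 = 1; 2^5 = 32.
Coefficient = 792 · 1 · 32 = 25344.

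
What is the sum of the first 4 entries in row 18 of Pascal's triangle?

988

1 + 18 + 153 + 816 = 988.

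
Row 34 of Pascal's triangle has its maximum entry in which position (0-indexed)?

C(34,r) is maximized at r = 34/2 = 17.

17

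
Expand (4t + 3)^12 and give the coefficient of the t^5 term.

1773674496

The general term is C(12,j)·(4t)^j·(3)^(12-j); the t^5 term has j = 5.
C(12,5) = 792.
Coefficient = C(12,5) · 4^5 · 3^7 = 792 · 1024 · 2187 = 1773674496.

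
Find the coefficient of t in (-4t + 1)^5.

-20

The general term is C(5,j)·(-4t)^j·(1)^(5-j); the t^1 term has j = 1.
C(5,1) = 5.
Coefficient = C(5,1) · (-4)^1 = 5 · (-4) = -20.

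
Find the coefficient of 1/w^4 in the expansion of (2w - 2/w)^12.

General term: C(12,j)·(2w)^j·(-2/w)^(12-j), with w-exponent 1j − 1(12−j) = 2j − 12.
Set 2j − 12 = -4: j = 4.
C(12,4) = 495; 2^4 = 16; (-2)^8 = 256.
Coefficient = 495 · 16 · 256 = 2027520.

2027520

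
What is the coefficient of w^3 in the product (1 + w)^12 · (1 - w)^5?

Coefficient of w^3 = Σ_{j} C(12,j)·1^j·C(5,3-j)·(-1)^(3-j) for j from 0 to 3.
= (-10) + 120 + (-330) + 220 = 0.

0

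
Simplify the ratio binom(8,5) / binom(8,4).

C(n,k+1)/C(n,k) = (n−k)/(k+1) = (8−4)/(4+1) = 4/5.

4/5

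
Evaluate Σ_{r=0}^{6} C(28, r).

1 + 28 + 378 + 3276 + 20475 + 98280 + 376740 = 499178.

499178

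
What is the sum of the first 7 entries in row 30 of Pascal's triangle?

768212

1 + 30 + 435 + 4060 + 27405 + 142506 + 593775 = 768212.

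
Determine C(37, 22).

C(37,22) = C(37,15) by symmetry.
C(37,15) = (37·36·35·34·33·32·31·30·29·28·27·26·25·24·23) / 15! = 12245324002983751680000 / 1307674368000 = 9364199760.

9364199760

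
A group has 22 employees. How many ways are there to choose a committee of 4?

7315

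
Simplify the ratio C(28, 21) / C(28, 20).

8/21

C(n,k+1)/C(n,k) = (n−k)/(k+1) = (28−20)/(20+1) = 8/21.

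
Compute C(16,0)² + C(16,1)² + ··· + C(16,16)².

601080390

By Vandermonde's identity, Σ C(16,j)² = C(32,16) = 601080390.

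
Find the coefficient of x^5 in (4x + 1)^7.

21504

The general term is C(7,j)·(4x)^j·(1)^(7-j); the x^5 term has j = 5.
C(7,5) = 21.
Coefficient = C(7,5) · 4^5 = 21 · 1024 = 21504.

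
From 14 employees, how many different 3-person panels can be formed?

364

This is C(14,3) = 364.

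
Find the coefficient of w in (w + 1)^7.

7

The general term is C(7,j)·(w)^j·(1)^(7-j); the w^1 term has j = 1.
C(7,1) = 7.
Coefficient = C(7,1) = 7.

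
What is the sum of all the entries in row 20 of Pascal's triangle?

1048576

The entries of row 20 sum to 2^20 = 1048576.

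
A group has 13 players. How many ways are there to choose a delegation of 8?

1287

This is C(13,8) = 1287.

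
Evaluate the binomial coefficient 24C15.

C(24,15) = C(24,9) by symmetry.
C(24,9) = (24·23·22·21·20·19·18·17·16) / 9! = 474467051520 / 362880 = 1307504.

1307504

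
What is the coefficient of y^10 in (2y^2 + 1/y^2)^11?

42240

General term: C(11,j)·(2y^2)^j·(1/y^2)^(11-j), with y-exponent 2j − 2(11−j) = 4j − 22.
Set 4j − 22 = 10: j = 8.
C(11,8) = 165; 2^8 = 256; 1^3 = 1.
Coefficient = 165 · 256 · 1 = 42240.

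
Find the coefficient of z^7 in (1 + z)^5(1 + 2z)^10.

201780

Coefficient of z^7 = Σ_{j} C(5,j)·1^j·C(10,7-j)·2^(7-j) for j from 0 to 5.
= 15360 + 67200 + 80640 + 33600 + 4800 + 180 = 201780.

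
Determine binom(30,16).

145422675

C(30,16) = C(30,14) by symmetry.
C(30,14) = (30·29·28·27·26·25·24·23·22·21·20·19·18·17) / 14! = 12677700308232960000 / 87178291200 = 145422675.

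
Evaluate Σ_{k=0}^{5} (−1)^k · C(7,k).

-6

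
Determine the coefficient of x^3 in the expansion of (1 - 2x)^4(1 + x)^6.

12

Coefficient of x^3 = Σ_{j} C(4,j)·(-2)^j·C(6,3-j)·1^(3-j) for j from 0 to 3.
= 20 + (-120) + 144 + (-32) = 12.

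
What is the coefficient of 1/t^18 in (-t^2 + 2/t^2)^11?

General term: C(11,j)·(-t^2)^j·(2/t^2)^(11-j), with t-exponent 2j − 2(11−j) = 4j − 22.
Set 4j − 22 = -18: j = 1.
C(11,1) = 11; (-1)^1 = -1; 2^10 = 1024.
Coefficient = 11 · (-1) · 1024 = -11264.

-11264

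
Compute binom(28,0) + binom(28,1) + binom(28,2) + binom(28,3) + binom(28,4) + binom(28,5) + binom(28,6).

499178

1 + 28 + 378 + 3276 + 20475 + 98280 + 376740 = 499178.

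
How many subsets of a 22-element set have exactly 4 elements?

7315

Choose the 4 positions: C(22,4) = 7315.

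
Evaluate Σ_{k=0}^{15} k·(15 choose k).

245760

Since k·C(15,k) = 15·C(14,k−1), the sum is 15·2^14 = 15·16384 = 245760.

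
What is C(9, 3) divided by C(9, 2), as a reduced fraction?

7/3

C(n,k+1)/C(n,k) = (n−k)/(k+1) = (9−2)/(2+1) = 7/3.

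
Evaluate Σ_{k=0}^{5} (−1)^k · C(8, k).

-21

The partial alternating sum Σ_{k=0}^{5} (−1)^k C(8,k) = (−1)^5 C(7,5) = -21.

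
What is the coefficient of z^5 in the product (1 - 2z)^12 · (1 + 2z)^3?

Coefficient of z^5 = Σ_{j} C(12,j)·(-2)^j·C(3,5-j)·2^(5-j) for j from 2 to 5.
= 2112 + (-21120) + 47520 + (-25344) = 3168.

3168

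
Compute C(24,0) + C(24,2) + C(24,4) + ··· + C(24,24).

Half of (1+1)^24 + (1−1)^24 gives the even-index sum: 2^23 = 8388608.

8388608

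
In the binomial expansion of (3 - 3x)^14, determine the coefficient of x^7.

The general term is C(14,j)·(3)^j·(-3x)^(14-j); the x^7 term has j = 7.
C(14,7) = 3432.
Coefficient = C(14,7) · 3^7 · (-3)^7 = 3432 · 2187 · (-2187) = -16415149608.

-16415149608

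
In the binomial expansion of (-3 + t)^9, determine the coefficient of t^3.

61236

The general term is C(9,j)·(-3)^j·(t)^(9-j); the t^3 term has j = 6.
C(9,6) = 84.
Coefficient = C(9,6) · (-3)^6 = 84 · 729 = 61236.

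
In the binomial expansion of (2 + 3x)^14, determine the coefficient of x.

344064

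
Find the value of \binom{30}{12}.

C(30,12) = (30·29·28·27·26·25·24·23·22·21·20·19) / 12! = 41430393164160000 / 479001600 = 86493225.

86493225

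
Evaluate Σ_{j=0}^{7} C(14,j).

9908

1 + 14 + 91 + 364 + 1001 + 2002 + 3003 + 3432 = 9908.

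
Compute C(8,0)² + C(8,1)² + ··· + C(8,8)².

12870

Σ C(8,i)² is the coefficient of x^8 in (1+x)^8(1+x)^8 = (1+x)^16, i.e. C(16,8) = 12870.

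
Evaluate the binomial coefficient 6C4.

C(6,4) = C(6,2) by symmetry.
C(6,2) = (6·5) / 2! = 30 / 2 = 15.

15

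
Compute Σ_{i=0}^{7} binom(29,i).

2182396

1 + 29 + 406 + 3654 + 23751 + 118755 + 475020 + 1560780 = 2182396.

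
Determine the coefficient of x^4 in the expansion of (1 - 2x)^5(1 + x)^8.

Coefficient of x^4 = Σ_{j} C(5,j)·(-2)^j·C(8,4-j)·1^(4-j) for j from 0 to 4.
= 70 + (-560) + 1120 + (-640) + 80 = 70.

70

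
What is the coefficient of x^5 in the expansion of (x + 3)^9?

10206

The general term is C(9,j)·(x)^j·(3)^(9-j); the x^5 term has j = 5.
C(9,5) = 126.
Coefficient = C(9,5) · 3^4 = 126 · 81 = 10206.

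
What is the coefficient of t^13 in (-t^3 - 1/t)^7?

General term: C(7,j)·(-t^3)^j·(-1/t)^(7-j), with t-exponent 3j − 1(7−j) = 4j − 7.
Set 4j − 7 = 13: j = 5.
C(7,5) = 21; (-1)^5 = -1; (-1)^2 = 1.
Coefficient = 21 · (-1) · 1 = -21.

-21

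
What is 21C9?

C(21,9) = (21·20·19·18·17·16·15·14·13) / 9! = 106661318400 / 362880 = 293930.

293930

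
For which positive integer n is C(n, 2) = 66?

12

n(n−1)/2 = 66 ⇒ n(n−1) = 132. Since 12·11 = 132, n = 12.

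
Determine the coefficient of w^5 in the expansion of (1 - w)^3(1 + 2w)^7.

Coefficient of w^5 = Σ_{j} C(3,j)·(-1)^j·C(7,5-j)·2^(5-j) for j from 0 to 3.
= 672 + (-1680) + 840 + (-84) = -252.

-252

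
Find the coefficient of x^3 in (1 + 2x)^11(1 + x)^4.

Coefficient of x^3 = Σ_{j} C(11,j)·2^j·C(4,3-j)·1^(3-j) for j from 0 to 3.
= 4 + 132 + 880 + 1320 = 2336.

2336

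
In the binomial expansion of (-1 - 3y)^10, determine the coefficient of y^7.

262440

The general term is C(10,j)·(-1)^j·(-3y)^(10-j); the y^7 term has j = 3.
C(10,3) = 120.
Coefficient = C(10,3) · (-1)^3 · (-3)^7 = 120 · (-1) · (-2187) = 262440.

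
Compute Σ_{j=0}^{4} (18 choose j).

1 + 18 + 153 + 816 + 3060 = 4048.

4048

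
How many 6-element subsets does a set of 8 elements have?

C(8,6) = C(8,2) by symmetry.
C(8,2) = (8·7) / 2! = 56 / 2 = 28.

28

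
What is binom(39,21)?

62359143990

C(39,21) = C(39,18) by symmetry.
C(39,18) = (39·38·37·36·35·34·33·32·31·30·29·28·27·26·25·24·23·22) / 18! = 399246543793282239774720000 / 6402373705728000 = 62359143990.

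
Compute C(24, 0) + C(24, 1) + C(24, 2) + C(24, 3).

1 + 24 + 276 + 2024 = 2325.

2325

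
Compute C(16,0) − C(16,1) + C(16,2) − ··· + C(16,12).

The partial alternating sum Σ_{k=0}^{12} (−1)^k C(16,k) = (−1)^12 C(15,12) = 455.

455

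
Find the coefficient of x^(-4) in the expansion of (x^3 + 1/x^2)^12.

495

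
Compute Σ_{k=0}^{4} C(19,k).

5036

1 + 19 + 171 + 969 + 3876 = 5036.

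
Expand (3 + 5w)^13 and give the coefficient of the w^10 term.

75410156250

The general term is C(13,j)·(3)^j·(5w)^(13-j); the w^10 term has j = 3.
C(13,3) = 286.
Coefficient = C(13,3) · 3^3 · 5^10 = 286 · 27 · 9765625 = 75410156250.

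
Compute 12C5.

792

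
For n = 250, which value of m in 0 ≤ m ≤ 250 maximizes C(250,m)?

125

C(250,m) is maximized at m = 250/2 = 125.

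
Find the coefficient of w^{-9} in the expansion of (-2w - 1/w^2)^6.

General term: C(6,j)·(-2w)^j·(-1/w^2)^(6-j), with w-exponent 1j − 2(6−j) = 3j − 12.
Set 3j − 12 = -9: j = 1.
C(6,1) = 6; (-2)^1 = -2; (-1)^5 = -1.
Coefficient = 6 · (-2) · (-1) = 12.

12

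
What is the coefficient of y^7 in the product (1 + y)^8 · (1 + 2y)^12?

Coefficient of y^7 = Σ_{j} C(8,j)·1^j·C(12,7-j)·2^(7-j) for j from 0 to 7.
= 101376 + 473088 + 709632 + 443520 + 123200 + 14784 + 672 + 8 = 1866280.

1866280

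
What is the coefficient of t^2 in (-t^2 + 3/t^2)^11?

General term: C(11,j)·(-t^2)^j·(3/t^2)^(11-j), with t-exponent 2j − 2(11−j) = 4j − 22.
Set 4j − 22 = 2: j = 6.
C(11,6) = 462; (-1)^6 = 1; 3^5 = 243.
Coefficient = 462 · 1 · 243 = 112266.

112266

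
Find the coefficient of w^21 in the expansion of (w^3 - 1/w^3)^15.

1365

General term: C(15,j)·(w^3)^j·(-1/w^3)^(15-j), with w-exponent 3j − 3(15−j) = 6j − 45.
Set 6j − 45 = 21: j = 11.
C(15,11) = 1365; 1^11 = 1; (-1)^4 = 1.
Coefficient = 1365 · 1 · 1 = 1365.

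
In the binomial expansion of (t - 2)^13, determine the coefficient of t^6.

-219648

The general term is C(13,j)·(t)^j·(-2)^(13-j); the t^6 term has j = 6.
C(13,6) = 1716.
Coefficient = C(13,6) · (-2)^7 = 1716 · (-128) = -219648.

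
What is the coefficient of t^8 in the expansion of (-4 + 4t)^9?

-2359296

The general term is C(9,j)·(-4)^j·(4t)^(9-j); the t^8 term has j = 1.
C(9,1) = 9.
Coefficient = C(9,1) · (-4)^1 · 4^8 = 9 · (-4) · 65536 = -2359296.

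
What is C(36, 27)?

C(36,27) = C(36,9) by symmetry.
C(36,9) = (36·35·34·33·32·31·30·29·28) / 9! = 34162713446400 / 362880 = 94143280.

94143280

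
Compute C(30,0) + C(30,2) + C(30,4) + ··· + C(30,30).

Half of (1+1)^30 + (1−1)^30 gives the even-index sum: 2^29 = 536870912.

536870912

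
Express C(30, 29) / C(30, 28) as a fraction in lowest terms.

C(n,k+1)/C(n,k) = (n−k)/(k+1) = (30−28)/(28+1) = 2/29.

2/29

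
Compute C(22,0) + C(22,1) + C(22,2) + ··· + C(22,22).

4194304

The entries of row 22 sum to 2^22 = 4194304.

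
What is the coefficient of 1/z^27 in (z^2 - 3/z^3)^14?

-64481508

General term: C(14,j)·(z^2)^j·(-3/z^3)^(14-j), with z-exponent 2j − 3(14−j) = 5j − 42.
Set 5j − 42 = -27: j = 3.
C(14,3) = 364; 1^3 = 1; (-3)^11 = -177147.
Coefficient = 364 · 1 · (-177147) = -64481508.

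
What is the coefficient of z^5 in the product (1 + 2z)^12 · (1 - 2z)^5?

-2688

Coefficient of z^5 = Σ_{j} C(12,j)·2^j·C(5,5-j)·(-2)^(5-j) for j from 0 to 5.
= (-32) + 1920 + (-21120) + 70400 + (-79200) + 25344 = -2688.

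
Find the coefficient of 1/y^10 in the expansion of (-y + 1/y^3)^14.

3003

General term: C(14,j)·(-y)^j·(1/y^3)^(14-j), with y-exponent 1j − 3(14−j) = 4j − 42.
Set 4j − 42 = -10: j = 8.
C(14,8) = 3003; (-1)^8 = 1; 1^6 = 1.
Coefficient = 3003 · 1 · 1 = 3003.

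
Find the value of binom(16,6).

C(16,6) = (16·15·14·13·12·11) / 6! = 5765760 / 720 = 8008.

8008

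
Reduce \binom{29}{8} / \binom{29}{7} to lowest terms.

C(n,k+1)/C(n,k) = (n−k)/(k+1) = (29−7)/(7+1) = 22/8 = 11/4.

11/4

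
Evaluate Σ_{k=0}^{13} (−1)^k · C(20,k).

-27132

The partial alternating sum Σ_{k=0}^{13} (−1)^k C(20,k) = (−1)^13 C(19,13) = -27132.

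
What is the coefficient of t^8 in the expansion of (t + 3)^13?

312741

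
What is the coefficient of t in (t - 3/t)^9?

General term: C(9,j)·(t)^j·(-3/t)^(9-j), with t-exponent 1j − 1(9−j) = 2j − 9.
Set 2j − 9 = 1: j = 5.
C(9,5) = 126; 1^5 = 1; (-3)^4 = 81.
Coefficient = 126 · 1 · 81 = 10206.

10206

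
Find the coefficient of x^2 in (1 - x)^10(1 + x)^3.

18

Coefficient of x^2 = Σ_{j} C(10,j)·(-1)^j·C(3,2-j)·1^(2-j) for j from 0 to 2.
= 3 + (-30) + 45 = 18.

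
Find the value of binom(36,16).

C(36,16) = (36·35·34·33·32·31·30·29·28·27·26·25·24·23·22·21) / 16! = 152901072685905223680000 / 20922789888000 = 7307872110.

7307872110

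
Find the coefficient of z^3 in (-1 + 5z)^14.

The general term is C(14,j)·(-1)^j·(5z)^(14-j); the z^3 term has j = 11.
C(14,11) = 364.
Coefficient = C(14,11) · (-1)^11 · 5^3 = 364 · (-1) · 125 = -45500.

-45500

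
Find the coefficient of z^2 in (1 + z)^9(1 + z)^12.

210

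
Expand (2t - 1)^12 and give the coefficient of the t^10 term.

The general term is C(12,j)·(2t)^j·(-1)^(12-j); the t^10 term has j = 10.
C(12,10) = 66.
Coefficient = C(12,10) · 2^10 = 66 · 1024 = 67584.

67584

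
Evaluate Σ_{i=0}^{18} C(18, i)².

9075135300

Σ C(18,i)² is the coefficient of x^18 in (1+x)^18(1+x)^18 = (1+x)^36, i.e. C(36,18) = 9075135300.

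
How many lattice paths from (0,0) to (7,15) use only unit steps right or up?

Each path is a sequence of 22 steps with 7 rights: C(22,7) = 170544.

170544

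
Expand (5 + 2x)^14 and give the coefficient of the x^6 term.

The general term is C(14,j)·(5)^j·(2x)^(14-j); the x^6 term has j = 8.
C(14,8) = 3003.
Coefficient = C(14,8) · 5^8 · 2^6 = 3003 · 390625 · 64 = 75075000000.

75075000000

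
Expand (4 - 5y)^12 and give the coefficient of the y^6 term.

59136000000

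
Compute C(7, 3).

35

C(7,3) = (7·6·5) / 3! = 210 / 6 = 35.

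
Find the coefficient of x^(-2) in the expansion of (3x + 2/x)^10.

General term: C(10,j)·(3x)^j·(2/x)^(10-j), with x-exponent 1j − 1(10−j) = 2j − 10.
Set 2j − 10 = -2: j = 4.
C(10,4) = 210; 3^4 = 81; 2^6 = 64.
Coefficient = 210 · 81 · 64 = 1088640.

1088640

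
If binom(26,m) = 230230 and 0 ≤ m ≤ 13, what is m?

6

C(26,m) increases on 0 ≤ m ≤ 13. C(26,5) = 65780 and C(26,6) = 230230, so m = 6.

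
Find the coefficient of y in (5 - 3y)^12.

The general term is C(12,j)·(5)^j·(-3y)^(12-j); the y^1 term has j = 11.
C(12,11) = 12.
Coefficient = C(12,11) · 5^11 · (-3)^1 = 12 · 48828125 · (-3) = -1757812500.

-1757812500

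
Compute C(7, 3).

35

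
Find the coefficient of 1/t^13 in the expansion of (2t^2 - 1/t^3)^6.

General term: C(6,j)·(2t^2)^j·(-1/t^3)^(6-j), with t-exponent 2j − 3(6−j) = 5j − 18.
Set 5j − 18 = -13: j = 1.
C(6,1) = 6; 2^1 = 2; (-1)^5 = -1.
Coefficient = 6 · 2 · (-1) = -12.

-12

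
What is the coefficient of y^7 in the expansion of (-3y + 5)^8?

The general term is C(8,j)·(-3y)^j·(5)^(8-j); the y^7 term has j = 7.
C(8,7) = 8.
Coefficient = C(8,7) · (-3)^7 · 5^1 = 8 · (-2187) · 5 = -87480.

-87480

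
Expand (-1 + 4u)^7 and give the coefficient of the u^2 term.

The general term is C(7,j)·(-1)^j·(4u)^(7-j); the u^2 term has j = 5.
C(7,5) = 21.
Coefficient = C(7,5) · (-1)^5 · 4^2 = 21 · (-1) · 16 = -336.

-336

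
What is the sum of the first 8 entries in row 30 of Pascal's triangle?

2804012

1 + 30 + 435 + 4060 + 27405 + 142506 + 593775 + 2035800 = 2804012.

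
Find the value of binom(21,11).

352716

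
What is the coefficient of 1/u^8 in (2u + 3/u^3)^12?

24634368

General term: C(12,j)·(2u)^j·(3/u^3)^(12-j), with u-exponent 1j − 3(12−j) = 4j − 36.
Set 4j − 36 = -8: j = 7.
C(12,7) = 792; 2^7 = 128; 3^5 = 243.
Coefficient = 792 · 128 · 243 = 24634368.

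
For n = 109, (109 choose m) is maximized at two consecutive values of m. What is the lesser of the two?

For odd n = 109, C(109,m) peaks at m = (n−1)/2 and (n+1)/2; the lesser is 54.

54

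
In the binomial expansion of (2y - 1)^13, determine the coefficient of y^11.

The general term is C(13,j)·(2y)^j·(-1)^(13-j); the y^11 term has j = 11.
C(13,11) = 78.
Coefficient = C(13,11) · 2^11 = 78 · 2048 = 159744.

159744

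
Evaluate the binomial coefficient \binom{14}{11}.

364

C(14,11) = C(14,3) by symmetry.
C(14,3) = (14·13·12) / 3! = 2184 / 6 = 364.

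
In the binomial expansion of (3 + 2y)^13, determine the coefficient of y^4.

The general term is C(13,j)·(3)^j·(2y)^(13-j); the y^4 term has j = 9.
C(13,9) = 715.
Coefficient = C(13,9) · 3^9 · 2^4 = 715 · 19683 · 16 = 225173520.

225173520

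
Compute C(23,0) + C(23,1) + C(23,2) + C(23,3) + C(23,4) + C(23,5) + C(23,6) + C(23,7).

1 + 23 + 253 + 1771 + 8855 + 33649 + 100947 + 245157 = 390656.

390656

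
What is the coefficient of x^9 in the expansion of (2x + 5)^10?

The general term is C(10,j)·(2x)^j·(5)^(10-j); the x^9 term has j = 9.
C(10,9) = 10.
Coefficient = C(10,9) · 2^9 · 5^1 = 10 · 512 · 5 = 25600.

25600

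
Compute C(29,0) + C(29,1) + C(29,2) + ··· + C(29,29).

536870912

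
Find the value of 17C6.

C(17,6) = (17·16·15·14·13·12) / 6! = 8910720 / 720 = 12376.

12376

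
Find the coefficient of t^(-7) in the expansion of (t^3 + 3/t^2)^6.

1458

General term: C(6,j)·(t^3)^j·(3/t^2)^(6-j), with t-exponent 3j − 2(6−j) = 5j − 12.
Set 5j − 12 = -7: j = 1.
C(6,1) = 6; 1^1 = 1; 3^5 = 243.
Coefficient = 6 · 1 · 243 = 1458.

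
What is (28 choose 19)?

C(28,19) = C(28,9) by symmetry.
C(28,9) = (28·27·26·25·24·23·22·21·20) / 9! = 2506375872000 / 362880 = 6906900.

6906900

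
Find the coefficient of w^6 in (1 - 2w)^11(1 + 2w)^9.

-3072

Coefficient of w^6 = Σ_{j} C(11,j)·(-2)^j·C(9,6-j)·2^(6-j) for j from 0 to 6.
= 5376 + (-88704) + 443520 + (-887040) + 760320 + (-266112) + 29568 = -3072.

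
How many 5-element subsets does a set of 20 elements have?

15504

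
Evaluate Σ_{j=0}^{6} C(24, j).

1 + 24 + 276 + 2024 + 10626 + 42504 + 134596 = 190051.

190051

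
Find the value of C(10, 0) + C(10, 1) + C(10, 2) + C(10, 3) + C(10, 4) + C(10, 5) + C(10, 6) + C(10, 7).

1 + 10 + 45 + 120 + 210 + 252 + 210 + 120 = 968.

968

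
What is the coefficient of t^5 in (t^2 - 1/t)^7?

-35

General term: C(7,j)·(t^2)^j·(-1/t)^(7-j), with t-exponent 2j − 1(7−j) = 3j − 7.
Set 3j − 7 = 5: j = 4.
C(7,4) = 35; 1^4 = 1; (-1)^3 = -1.
Coefficient = 35 · 1 · (-1) = -35.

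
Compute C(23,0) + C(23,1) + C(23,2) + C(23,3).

2048

1 + 23 + 253 + 1771 = 2048.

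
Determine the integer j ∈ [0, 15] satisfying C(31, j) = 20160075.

9

C(31,j) increases on 0 ≤ j ≤ 15. C(31,8) = 7888725 and C(31,9) = 20160075, so j = 9.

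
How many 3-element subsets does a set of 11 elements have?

165

C(11,3) = (11·10·9) / 3! = 990 / 6 = 165.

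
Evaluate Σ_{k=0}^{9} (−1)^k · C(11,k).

-10

The partial alternating sum Σ_{k=0}^{9} (−1)^k C(11,k) = (−1)^9 C(10,9) = -10.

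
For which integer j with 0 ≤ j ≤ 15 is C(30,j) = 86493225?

C(30,j) increases on 0 ≤ j ≤ 15. C(30,11) = 54627300 and C(30,12) = 86493225, so j = 12.

12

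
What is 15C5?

3003

C(15,5) = (15·14·13·12·11) / 5! = 360360 / 120 = 3003.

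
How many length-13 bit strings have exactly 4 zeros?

Choose the 4 positions: C(13,4) = 715.

715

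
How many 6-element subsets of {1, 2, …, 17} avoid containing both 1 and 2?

All 6-subsets: C(17,6) = 12376. Those containing both fixed elements: C(15,4) = 1365.
12376 − 1365 = 11011.

11011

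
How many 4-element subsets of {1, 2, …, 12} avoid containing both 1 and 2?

All 4-subsets: C(12,4) = 495. Those containing both fixed elements: C(10,2) = 45.
495 − 45 = 450.

450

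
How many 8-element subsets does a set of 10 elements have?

45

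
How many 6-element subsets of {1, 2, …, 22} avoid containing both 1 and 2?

69768

All 6-subsets: C(22,6) = 74613. Those containing both fixed elements: C(20,4) = 4845.
74613 − 4845 = 69768.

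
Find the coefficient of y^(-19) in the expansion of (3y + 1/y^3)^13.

General term: C(13,j)·(3y)^j·(1/y^3)^(13-j), with y-exponent 1j − 3(13−j) = 4j − 39.
Set 4j − 39 = -19: j = 5.
C(13,5) = 1287; 3^5 = 243; 1^8 = 1.
Coefficient = 1287 · 243 · 1 = 312741.

312741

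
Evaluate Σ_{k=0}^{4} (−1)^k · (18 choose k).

The partial alternating sum Σ_{k=0}^{4} (−1)^k C(18,k) = (−1)^4 C(17,4) = 2380.

2380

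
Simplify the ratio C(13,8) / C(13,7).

C(n,k+1)/C(n,k) = (n−k)/(k+1) = (13−7)/(7+1) = 6/8 = 3/4.

3/4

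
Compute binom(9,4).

126

C(9,4) = (9·8·7·6) / 4! = 3024 / 24 = 126.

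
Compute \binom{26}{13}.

10400600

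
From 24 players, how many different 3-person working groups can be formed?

2024

This is C(24,3) = 2024.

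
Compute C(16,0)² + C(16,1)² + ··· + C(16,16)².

601080390

Σ C(16,r)² is the coefficient of x^16 in (1+x)^16(1+x)^16 = (1+x)^32, i.e. C(32,16) = 601080390.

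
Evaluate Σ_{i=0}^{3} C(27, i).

3304

1 + 27 + 351 + 2925 = 3304.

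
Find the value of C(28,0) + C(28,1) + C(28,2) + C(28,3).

1 + 28 + 378 + 3276 = 3683.

3683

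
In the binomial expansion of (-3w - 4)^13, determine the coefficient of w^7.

The general term is C(13,j)·(-3w)^j·(-4)^(13-j); the w^7 term has j = 7.
C(13,7) = 1716.
Coefficient = C(13,7) · (-3)^7 · (-4)^6 = 1716 · (-2187) · 4096 = -15371845632.

-15371845632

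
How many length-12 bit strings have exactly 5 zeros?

Choose the 5 positions: C(12,5) = 792.

792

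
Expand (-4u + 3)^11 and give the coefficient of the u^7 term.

The general term is C(11,j)·(-4u)^j·(3)^(11-j); the u^7 term has j = 7.
C(11,7) = 330.
Coefficient = C(11,7) · (-4)^7 · 3^4 = 330 · (-16384) · 81 = -437944320.

-437944320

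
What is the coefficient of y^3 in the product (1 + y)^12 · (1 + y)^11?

Coefficient of y^3 = Σ_{j} C(12,j)·C(11,3-j) for j from 0 to 3.
= 165 + 660 + 726 + 220 = 1771.

1771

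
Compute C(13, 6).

1716

C(13,6) = (13·12·11·10·9·8) / 6! = 1235520 / 720 = 1716.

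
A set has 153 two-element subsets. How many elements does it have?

n(n−1)/2 = 153 ⇒ n(n−1) = 306. Since 18·17 = 306, n = 18.

18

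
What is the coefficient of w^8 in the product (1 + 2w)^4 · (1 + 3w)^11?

Coefficient of w^8 = Σ_{j} C(4,j)·2^j·C(11,8-j)·3^(8-j) for j from 0 to 4.
= 1082565 + 5773680 + 8083152 + 3592512 + 427680 = 18959589.

18959589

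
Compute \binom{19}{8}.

75582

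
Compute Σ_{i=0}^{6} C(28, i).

499178

1 + 28 + 378 + 3276 + 20475 + 98280 + 376740 = 499178.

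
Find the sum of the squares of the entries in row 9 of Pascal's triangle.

48620

By Vandermonde's identity, Σ C(9,r)² = C(18,9) = 48620.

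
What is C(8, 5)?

C(8,5) = C(8,3) by symmetry.
C(8,3) = (8·7·6) / 3! = 336 / 6 = 56.

56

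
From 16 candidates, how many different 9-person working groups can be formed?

11440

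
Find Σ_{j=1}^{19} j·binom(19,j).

Differentiating (1+x)^19 and setting x=1: Σ j·C(19,j) = 19·2^18 = 4980736.

4980736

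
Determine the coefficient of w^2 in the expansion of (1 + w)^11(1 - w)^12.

-11

Coefficient of w^2 = Σ_{j} C(11,j)·1^j·C(12,2-j)·(-1)^(2-j) for j from 0 to 2.
= 66 + (-132) + 55 = -11.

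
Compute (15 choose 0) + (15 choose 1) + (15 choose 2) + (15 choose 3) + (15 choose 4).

1941

1 + 15 + 105 + 455 + 1365 = 1941.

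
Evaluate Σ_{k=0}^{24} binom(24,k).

16777216

The entries of row 24 sum to 2^24 = 16777216.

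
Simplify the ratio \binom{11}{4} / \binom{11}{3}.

2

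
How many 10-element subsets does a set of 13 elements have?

286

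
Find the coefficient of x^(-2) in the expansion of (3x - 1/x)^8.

General term: C(8,j)·(3x)^j·(-1/x)^(8-j), with x-exponent 1j − 1(8−j) = 2j − 8.
Set 2j − 8 = -2: j = 3.
C(8,3) = 56; 3^3 = 27; (-1)^5 = -1.
Coefficient = 56 · 27 · (-1) = -1512.

-1512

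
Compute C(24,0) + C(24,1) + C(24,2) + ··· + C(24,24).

16777216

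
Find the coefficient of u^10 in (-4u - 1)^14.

1049624576

The general term is C(14,j)·(-4u)^j·(-1)^(14-j); the u^10 term has j = 10.
C(14,10) = 1001.
Coefficient = C(14,10) · (-4)^10 = 1001 · 1048576 = 1049624576.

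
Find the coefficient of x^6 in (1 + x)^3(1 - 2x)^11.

Coefficient of x^6 = Σ_{j} C(3,j)·1^j·C(11,6-j)·(-2)^(6-j) for j from 0 to 3.
= 29568 + (-44352) + 15840 + (-1320) = -264.

-264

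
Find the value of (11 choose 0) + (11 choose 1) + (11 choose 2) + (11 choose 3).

232

1 + 11 + 55 + 165 = 232.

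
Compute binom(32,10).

C(32,10) = (32·31·30·29·28·27·26·25·24·23) / 10! = 234102016512000 / 3628800 = 64512240.

64512240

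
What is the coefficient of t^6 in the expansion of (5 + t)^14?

The general term is C(14,j)·(5)^j·(t)^(14-j); the t^6 term has j = 8.
C(14,8) = 3003.
Coefficient = C(14,8) · 5^8 = 3003 · 390625 = 1173046875.

1173046875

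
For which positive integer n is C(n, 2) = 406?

29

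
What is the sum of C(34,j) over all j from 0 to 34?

Setting x = 1 in (1+x)^34 gives Σ C(34,j) = 2^34 = 17179869184.

17179869184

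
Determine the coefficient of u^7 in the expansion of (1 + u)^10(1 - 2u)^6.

-80

Coefficient of u^7 = Σ_{j} C(10,j)·1^j·C(6,7-j)·(-2)^(7-j) for j from 1 to 7.
= 640 + (-8640) + 28800 + (-33600) + 15120 + (-2520) + 120 = -80.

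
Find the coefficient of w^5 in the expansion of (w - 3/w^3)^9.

General term: C(9,j)·(w)^j·(-3/w^3)^(9-j), with w-exponent 1j − 3(9−j) = 4j − 27.
Set 4j − 27 = 5: j = 8.
C(9,8) = 9; 1^8 = 1; (-3)^1 = -3.
Coefficient = 9 · 1 · (-3) = -27.

-27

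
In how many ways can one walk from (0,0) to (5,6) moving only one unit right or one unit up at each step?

Each path is a sequence of 11 steps with 5 rights: C(11,5) = 462.

462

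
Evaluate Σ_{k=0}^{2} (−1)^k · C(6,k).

10

The partial alternating sum Σ_{k=0}^{2} (−1)^k C(6,k) = (−1)^2 C(5,2) = 10.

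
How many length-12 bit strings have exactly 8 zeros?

495

Choose the 8 positions: C(12,8) = 495.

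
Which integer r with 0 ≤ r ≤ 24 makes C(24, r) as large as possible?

12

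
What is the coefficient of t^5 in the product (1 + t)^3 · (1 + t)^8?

(1 + t)^3(1 + t)^8 = (1 + t)^11, so the coefficient of t^5 is C(11,5)·1^5 = 462·1 = 462.

462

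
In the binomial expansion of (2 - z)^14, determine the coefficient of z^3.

The general term is C(14,j)·(2)^j·(-z)^(14-j); the z^3 term has j = 11.
C(14,11) = 364.
Coefficient = C(14,11) · 2^11 · (-1)^3 = 364 · 2048 · (-1) = -745472.

-745472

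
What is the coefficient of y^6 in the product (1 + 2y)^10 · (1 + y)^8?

Coefficient of y^6 = Σ_{j} C(10,j)·2^j·C(8,6-j)·1^(6-j) for j from 0 to 6.
= 28 + 1120 + 12600 + 53760 + 94080 + 64512 + 13440 = 239540.

239540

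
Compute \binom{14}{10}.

1001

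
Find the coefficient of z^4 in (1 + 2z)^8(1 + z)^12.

17903

Coefficient of z^4 = Σ_{j} C(8,j)·2^j·C(12,4-j)·1^(4-j) for j from 0 to 4.
= 495 + 3520 + 7392 + 5376 + 1120 = 17903.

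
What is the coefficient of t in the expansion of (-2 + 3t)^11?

33792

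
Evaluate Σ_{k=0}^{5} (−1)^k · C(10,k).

The partial alternating sum Σ_{k=0}^{5} (−1)^k C(10,k) = (−1)^5 C(9,5) = -126.

-126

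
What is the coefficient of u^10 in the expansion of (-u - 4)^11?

-44

The general term is C(11,j)·(-u)^j·(-4)^(11-j); the u^10 term has j = 10.
C(11,10) = 11.
Coefficient = C(11,10) · (-4)^1 = 11 · (-4) = -44.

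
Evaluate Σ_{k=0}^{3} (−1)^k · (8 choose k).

The partial alternating sum Σ_{k=0}^{3} (−1)^k C(8,k) = (−1)^3 C(7,3) = -35.

-35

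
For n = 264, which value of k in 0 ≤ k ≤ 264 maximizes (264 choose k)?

132

C(264,k) is maximized at k = 264/2 = 132.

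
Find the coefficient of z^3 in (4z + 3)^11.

The general term is C(11,j)·(4z)^j·(3)^(11-j); the z^3 term has j = 3.
C(11,3) = 165.
Coefficient = C(11,3) · 4^3 · 3^8 = 165 · 64 · 6561 = 69284160.

69284160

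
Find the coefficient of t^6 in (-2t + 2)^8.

7168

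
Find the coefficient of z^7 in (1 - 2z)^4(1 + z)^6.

-24

Coefficient of z^7 = Σ_{j} C(4,j)·(-2)^j·C(6,7-j)·1^(7-j) for j from 1 to 4.
= (-8) + 144 + (-480) + 320 = -24.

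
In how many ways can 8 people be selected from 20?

125970

This is C(20,8) = 125970.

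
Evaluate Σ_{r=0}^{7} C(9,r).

502

1 + 9 + 36 + 84 + 126 + 126 + 84 + 36 = 502.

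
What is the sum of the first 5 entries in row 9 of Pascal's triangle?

256

1 + 9 + 36 + 84 + 126 = 256.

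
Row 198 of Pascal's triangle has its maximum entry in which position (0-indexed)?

C(198,i) is maximized at i = 198/2 = 99.

99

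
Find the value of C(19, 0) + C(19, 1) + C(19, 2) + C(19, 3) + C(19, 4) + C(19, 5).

1 + 19 + 171 + 969 + 3876 + 11628 = 16664.

16664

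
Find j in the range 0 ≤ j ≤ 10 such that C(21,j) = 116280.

C(21,j) increases on 0 ≤ j ≤ 10. C(21,6) = 54264 and C(21,7) = 116280, so j = 7.

7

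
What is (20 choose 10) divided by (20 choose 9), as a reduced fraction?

C(n,k+1)/C(n,k) = (n−k)/(k+1) = (20−9)/(9+1) = 11/10.

11/10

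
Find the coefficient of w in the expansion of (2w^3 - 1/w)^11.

1320

General term: C(11,j)·(2w^3)^j·(-1/w)^(11-j), with w-exponent 3j − 1(11−j) = 4j − 11.
Set 4j − 11 = 1: j = 3.
C(11,3) = 165; 2^3 = 8; (-1)^8 = 1.
Coefficient = 165 · 8 · 1 = 1320.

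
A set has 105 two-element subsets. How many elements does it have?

15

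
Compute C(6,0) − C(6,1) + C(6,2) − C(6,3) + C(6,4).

5

The partial alternating sum Σ_{k=0}^{4} (−1)^k C(6,k) = (−1)^4 C(5,4) = 5.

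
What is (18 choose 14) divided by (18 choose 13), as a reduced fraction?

C(n,k+1)/C(n,k) = (n−k)/(k+1) = (18−13)/(13+1) = 5/14.

5/14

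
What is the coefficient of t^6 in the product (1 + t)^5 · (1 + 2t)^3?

146

Coefficient of t^6 = Σ_{j} C(5,j)·1^j·C(3,6-j)·2^(6-j) for j from 3 to 5.
= 80 + 60 + 6 = 146.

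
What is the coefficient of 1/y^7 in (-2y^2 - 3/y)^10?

393660

General term: C(10,j)·(-2y^2)^j·(-3/y)^(10-j), with y-exponent 2j − 1(10−j) = 3j − 10.
Set 3j − 10 = -7: j = 1.
C(10,1) = 10; (-2)^1 = -2; (-3)^9 = -19683.
Coefficient = 10 · (-2) · (-19683) = 393660.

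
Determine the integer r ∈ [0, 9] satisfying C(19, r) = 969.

3

C(19,r) increases on 0 ≤ r ≤ 9. C(19,2) = 171 and C(19,3) = 969, so r = 3.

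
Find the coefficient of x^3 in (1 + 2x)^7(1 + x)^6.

Coefficient of x^3 = Σ_{j} C(7,j)·2^j·C(6,3-j)·1^(3-j) for j from 0 to 3.
= 20 + 210 + 504 + 280 = 1014.

1014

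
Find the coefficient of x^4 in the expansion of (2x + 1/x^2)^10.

11520

General term: C(10,j)·(2x)^j·(1/x^2)^(10-j), with x-exponent 1j − 2(10−j) = 3j − 20.
Set 3j − 20 = 4: j = 8.
C(10,8) = 45; 2^8 = 256; 1^2 = 1.
Coefficient = 45 · 256 · 1 = 11520.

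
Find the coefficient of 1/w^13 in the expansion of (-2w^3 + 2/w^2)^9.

General term: C(9,j)·(-2w^3)^j·(2/w^2)^(9-j), with w-exponent 3j − 2(9−j) = 5j − 18.
Set 5j − 18 = -13: j = 1.
C(9,1) = 9; (-2)^1 = -2; 2^8 = 256.
Coefficient = 9 · (-2) · 256 = -4608.

-4608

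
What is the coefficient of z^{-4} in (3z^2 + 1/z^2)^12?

192456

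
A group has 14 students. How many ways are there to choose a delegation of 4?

1001

This is C(14,4) = 1001.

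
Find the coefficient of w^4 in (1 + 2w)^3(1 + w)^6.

363

Coefficient of w^4 = Σ_{j} C(3,j)·2^j·C(6,4-j)·1^(4-j) for j from 0 to 3.
= 15 + 120 + 180 + 48 = 363.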